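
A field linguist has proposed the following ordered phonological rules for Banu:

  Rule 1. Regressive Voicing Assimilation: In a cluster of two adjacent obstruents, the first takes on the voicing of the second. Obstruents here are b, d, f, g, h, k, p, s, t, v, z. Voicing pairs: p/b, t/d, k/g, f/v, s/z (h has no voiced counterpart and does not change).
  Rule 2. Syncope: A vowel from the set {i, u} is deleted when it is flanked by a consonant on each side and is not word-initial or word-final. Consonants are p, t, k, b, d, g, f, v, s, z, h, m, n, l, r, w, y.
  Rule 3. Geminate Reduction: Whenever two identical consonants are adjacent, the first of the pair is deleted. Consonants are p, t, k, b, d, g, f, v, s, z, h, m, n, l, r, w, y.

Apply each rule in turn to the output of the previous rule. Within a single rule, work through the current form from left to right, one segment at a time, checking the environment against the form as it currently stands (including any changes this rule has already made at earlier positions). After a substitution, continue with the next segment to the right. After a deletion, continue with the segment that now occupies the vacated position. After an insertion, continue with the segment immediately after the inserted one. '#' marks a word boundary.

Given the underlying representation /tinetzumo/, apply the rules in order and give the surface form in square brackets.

Rule 1 Regressive Voicing Assimilation: [tinetzumo] → [tinedzumo]
Rule 2 Syncope: [tinedzumo] → [tnedzmo]
Rule 3 Geminate Reduction: no change — [tnedzmo]

[tnedzmo]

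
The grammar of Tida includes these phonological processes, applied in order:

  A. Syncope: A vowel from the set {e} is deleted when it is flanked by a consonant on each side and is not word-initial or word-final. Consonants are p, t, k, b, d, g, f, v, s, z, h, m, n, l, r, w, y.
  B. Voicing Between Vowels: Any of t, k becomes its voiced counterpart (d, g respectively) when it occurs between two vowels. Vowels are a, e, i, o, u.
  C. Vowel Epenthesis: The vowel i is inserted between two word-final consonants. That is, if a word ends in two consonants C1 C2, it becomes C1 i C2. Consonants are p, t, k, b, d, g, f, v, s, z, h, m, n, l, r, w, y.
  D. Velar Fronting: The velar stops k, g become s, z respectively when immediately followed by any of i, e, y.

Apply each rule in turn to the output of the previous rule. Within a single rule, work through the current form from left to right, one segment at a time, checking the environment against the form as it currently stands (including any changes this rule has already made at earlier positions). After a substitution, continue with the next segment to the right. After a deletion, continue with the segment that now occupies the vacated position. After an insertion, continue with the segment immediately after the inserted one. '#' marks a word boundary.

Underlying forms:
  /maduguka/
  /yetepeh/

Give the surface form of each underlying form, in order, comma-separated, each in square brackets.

/maduguka/:
  A Syncope: no change — [maduguka]
  B Voicing Between Vowels: [maduguka] → [maduguga]
  C Vowel Epenthesis: no change — [maduguga]
  D Velar Fronting: no change — [maduguga]
/yetepeh/:
  A Syncope: [yetepeh] → [ytph]
  B Voicing Between Vowels: no change — [ytph]
  C Vowel Epenthesis: [ytph] → [ytpih]
  D Velar Fronting: no change — [ytpih]

[maduguga], [ytpih]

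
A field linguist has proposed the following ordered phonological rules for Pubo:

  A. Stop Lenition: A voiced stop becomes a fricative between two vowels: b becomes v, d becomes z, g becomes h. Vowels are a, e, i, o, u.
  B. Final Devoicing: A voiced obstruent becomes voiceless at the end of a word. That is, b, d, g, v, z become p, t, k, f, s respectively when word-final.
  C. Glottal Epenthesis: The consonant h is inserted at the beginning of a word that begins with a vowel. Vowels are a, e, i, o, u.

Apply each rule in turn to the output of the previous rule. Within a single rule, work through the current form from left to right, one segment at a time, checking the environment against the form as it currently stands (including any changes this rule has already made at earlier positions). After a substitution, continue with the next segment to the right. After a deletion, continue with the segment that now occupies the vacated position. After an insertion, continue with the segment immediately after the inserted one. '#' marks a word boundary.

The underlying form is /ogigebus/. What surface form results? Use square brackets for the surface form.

A Stop Lenition: [ogigebus] → [ohihevus]
B Final Devoicing: no change — [ohihevus]
C Glottal Epenthesis: [ohihevus] → [hohihevus]

[hohihevus]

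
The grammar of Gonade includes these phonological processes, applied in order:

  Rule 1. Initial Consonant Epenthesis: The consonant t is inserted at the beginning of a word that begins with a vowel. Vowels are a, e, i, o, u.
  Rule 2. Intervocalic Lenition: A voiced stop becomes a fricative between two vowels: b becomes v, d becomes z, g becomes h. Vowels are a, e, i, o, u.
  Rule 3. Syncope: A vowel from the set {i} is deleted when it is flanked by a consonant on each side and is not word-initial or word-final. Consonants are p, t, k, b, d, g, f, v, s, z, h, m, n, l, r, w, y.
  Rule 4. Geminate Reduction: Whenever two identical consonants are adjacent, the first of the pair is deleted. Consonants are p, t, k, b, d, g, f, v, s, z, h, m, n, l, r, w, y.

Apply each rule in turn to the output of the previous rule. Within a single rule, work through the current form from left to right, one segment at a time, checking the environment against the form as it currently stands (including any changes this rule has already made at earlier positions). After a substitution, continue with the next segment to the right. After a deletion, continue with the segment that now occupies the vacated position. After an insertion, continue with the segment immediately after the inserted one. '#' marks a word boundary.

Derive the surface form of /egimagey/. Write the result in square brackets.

[tehmahey]

Rule 1 Initial Consonant Epenthesis: [egimagey] → [tegimagey]
Rule 2 Intervocalic Lenition: [tegimagey] → [tehimahey]
Rule 3 Syncope: [tehimahey] → [tehmahey]
Rule 4 Geminate Reduction: no change — [tehmahey]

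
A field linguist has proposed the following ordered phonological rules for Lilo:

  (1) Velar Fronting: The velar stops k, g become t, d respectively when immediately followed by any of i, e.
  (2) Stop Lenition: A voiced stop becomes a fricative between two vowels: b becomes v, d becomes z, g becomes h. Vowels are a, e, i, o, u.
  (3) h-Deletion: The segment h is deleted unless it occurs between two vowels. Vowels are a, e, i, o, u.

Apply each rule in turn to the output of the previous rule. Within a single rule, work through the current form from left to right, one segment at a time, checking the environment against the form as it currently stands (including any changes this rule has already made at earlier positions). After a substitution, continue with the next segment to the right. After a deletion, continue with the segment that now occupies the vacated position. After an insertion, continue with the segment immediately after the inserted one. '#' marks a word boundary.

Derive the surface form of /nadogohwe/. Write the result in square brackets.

[nazohowe]

(1) Velar Fronting: no change — [nadogohwe]
(2) Stop Lenition: [nadogohwe] → [nazohohwe]
(3) h-Deletion: [nazohohwe] → [nazohowe]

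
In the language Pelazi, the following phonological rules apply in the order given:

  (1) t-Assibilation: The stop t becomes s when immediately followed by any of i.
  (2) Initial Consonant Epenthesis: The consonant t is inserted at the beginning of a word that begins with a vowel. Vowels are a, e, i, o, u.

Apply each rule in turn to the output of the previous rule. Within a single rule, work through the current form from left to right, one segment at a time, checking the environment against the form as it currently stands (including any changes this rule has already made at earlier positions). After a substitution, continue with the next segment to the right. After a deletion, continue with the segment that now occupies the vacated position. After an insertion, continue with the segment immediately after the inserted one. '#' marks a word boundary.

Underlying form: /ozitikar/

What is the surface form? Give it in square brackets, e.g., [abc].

[tozisikar]

(1) t-Assibilation: [ozitikar] → [ozisikar]
(2) Initial Consonant Epenthesis: [ozisikar] → [tozisikar]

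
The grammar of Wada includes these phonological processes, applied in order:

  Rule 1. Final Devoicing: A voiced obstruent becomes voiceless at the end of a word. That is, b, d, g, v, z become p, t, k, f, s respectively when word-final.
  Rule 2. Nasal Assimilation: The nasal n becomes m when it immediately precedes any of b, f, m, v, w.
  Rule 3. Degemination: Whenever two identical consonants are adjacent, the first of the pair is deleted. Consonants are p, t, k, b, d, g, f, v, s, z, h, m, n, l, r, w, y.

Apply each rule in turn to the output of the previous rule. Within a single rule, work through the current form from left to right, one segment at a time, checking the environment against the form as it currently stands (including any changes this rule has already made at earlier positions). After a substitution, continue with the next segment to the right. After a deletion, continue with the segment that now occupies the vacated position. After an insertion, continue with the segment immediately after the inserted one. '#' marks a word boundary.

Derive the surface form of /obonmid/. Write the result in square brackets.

Rule 1 Final Devoicing: [obonmid] → [obonmit]
Rule 2 Nasal Assimilation: [obonmit] → [obommit]
Rule 3 Degemination: [obommit] → [obomit]

[obomit]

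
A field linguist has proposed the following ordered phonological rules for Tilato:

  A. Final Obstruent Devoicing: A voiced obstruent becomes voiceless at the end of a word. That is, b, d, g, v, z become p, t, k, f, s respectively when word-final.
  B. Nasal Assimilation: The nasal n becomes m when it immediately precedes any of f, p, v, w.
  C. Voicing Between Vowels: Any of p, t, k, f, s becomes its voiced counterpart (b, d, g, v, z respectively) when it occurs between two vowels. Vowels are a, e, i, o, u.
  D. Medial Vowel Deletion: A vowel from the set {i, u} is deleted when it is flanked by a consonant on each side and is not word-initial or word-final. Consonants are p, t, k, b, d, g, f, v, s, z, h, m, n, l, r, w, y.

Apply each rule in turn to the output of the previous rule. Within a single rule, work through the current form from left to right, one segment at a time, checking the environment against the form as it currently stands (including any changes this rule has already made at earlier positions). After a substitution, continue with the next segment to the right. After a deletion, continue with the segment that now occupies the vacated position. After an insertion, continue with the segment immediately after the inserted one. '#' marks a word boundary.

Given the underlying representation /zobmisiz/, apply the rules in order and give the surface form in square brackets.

[zobmzs]

A Final Obstruent Devoicing: [zobmisiz] → [zobmisis]
B Nasal Assimilation: no change — [zobmisis]
C Voicing Between Vowels: [zobmisis] → [zobmizis]
D Medial Vowel Deletion: [zobmizis] → [zobmzs]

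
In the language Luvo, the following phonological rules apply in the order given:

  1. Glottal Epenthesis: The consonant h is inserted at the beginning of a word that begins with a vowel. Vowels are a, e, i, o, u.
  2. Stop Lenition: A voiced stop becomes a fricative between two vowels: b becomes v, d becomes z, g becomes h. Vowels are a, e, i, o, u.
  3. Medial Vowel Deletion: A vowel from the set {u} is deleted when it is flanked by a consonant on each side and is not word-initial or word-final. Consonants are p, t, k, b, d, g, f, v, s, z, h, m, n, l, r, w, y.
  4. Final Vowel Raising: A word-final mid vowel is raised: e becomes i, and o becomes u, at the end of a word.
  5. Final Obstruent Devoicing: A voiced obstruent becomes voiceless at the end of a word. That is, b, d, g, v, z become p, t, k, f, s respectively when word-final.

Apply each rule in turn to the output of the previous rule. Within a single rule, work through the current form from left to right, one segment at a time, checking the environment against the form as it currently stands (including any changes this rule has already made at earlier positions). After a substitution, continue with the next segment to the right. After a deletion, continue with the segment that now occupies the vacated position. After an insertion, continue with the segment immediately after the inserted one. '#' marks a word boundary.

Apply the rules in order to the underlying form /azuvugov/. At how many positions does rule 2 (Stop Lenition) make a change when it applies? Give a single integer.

1

1 Glottal Epenthesis: [azuvugov] → [hazuvugov]
2 Stop Lenition: [hazuvugov] → [hazuvuhov]
3 Medial Vowel Deletion: [hazuvuhov] → [hazvhov]
4 Final Vowel Raising: no change — [hazvhov]
5 Final Obstruent Devoicing: [hazvhov] → [hazvhof]
Rule 2 changed 1 position(s).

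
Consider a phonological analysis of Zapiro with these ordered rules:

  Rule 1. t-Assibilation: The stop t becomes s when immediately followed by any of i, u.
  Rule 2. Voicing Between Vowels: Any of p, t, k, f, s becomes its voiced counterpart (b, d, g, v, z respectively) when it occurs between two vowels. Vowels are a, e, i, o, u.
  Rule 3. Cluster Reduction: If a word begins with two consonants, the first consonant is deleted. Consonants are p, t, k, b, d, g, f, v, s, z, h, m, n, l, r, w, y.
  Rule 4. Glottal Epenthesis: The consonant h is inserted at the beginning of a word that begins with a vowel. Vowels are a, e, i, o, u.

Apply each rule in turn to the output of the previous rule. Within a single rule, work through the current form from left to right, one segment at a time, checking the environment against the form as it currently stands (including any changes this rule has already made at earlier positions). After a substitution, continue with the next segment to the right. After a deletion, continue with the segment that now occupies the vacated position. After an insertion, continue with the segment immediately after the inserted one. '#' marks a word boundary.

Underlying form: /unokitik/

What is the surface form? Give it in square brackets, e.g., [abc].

[hunogizik]

Rule 1 t-Assibilation: [unokitik] → [unokisik]
Rule 2 Voicing Between Vowels: [unokisik] → [unogizik]
Rule 3 Cluster Reduction: no change — [unogizik]
Rule 4 Glottal Epenthesis: [unogizik] → [hunogizik]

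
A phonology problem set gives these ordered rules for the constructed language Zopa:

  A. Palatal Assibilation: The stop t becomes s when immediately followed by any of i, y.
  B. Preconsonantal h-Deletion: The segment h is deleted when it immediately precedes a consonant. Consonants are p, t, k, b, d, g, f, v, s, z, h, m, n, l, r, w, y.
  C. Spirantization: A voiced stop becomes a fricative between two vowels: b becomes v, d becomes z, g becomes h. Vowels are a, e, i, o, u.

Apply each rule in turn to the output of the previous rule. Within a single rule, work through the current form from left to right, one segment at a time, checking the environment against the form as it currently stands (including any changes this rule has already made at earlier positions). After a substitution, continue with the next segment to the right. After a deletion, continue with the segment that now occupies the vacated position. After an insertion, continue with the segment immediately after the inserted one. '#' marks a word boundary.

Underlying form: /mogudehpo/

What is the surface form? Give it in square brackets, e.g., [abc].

[mohuzepo]

A Palatal Assibilation: no change — [mogudehpo]
B Preconsonantal h-Deletion: [mogudehpo] → [mogudepo]
C Spirantization: [mogudepo] → [mohuzepo]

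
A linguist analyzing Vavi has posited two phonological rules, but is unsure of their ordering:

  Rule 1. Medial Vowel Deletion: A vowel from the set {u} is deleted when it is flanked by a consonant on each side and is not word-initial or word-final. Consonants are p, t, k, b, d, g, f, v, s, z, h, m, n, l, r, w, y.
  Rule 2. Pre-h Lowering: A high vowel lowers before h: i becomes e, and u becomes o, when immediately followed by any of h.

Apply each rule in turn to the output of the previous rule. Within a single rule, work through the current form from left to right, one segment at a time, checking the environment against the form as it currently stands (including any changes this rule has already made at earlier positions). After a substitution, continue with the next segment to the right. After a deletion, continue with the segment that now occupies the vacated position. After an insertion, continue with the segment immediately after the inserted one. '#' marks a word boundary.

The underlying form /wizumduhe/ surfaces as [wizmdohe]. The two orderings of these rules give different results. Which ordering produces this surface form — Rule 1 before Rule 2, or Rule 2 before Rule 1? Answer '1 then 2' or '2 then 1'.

Order 1 then 2:
  1 Medial Vowel Deletion: [wizumduhe] → [wizmdhe]
  2 Pre-h Lowering: no change — [wizmdhe]
  result: [wizmdhe]
Order 2 then 1:
  2 Pre-h Lowering: [wizumduhe] → [wizumdohe]
  1 Medial Vowel Deletion: [wizumdohe] → [wizmdohe]
  result: [wizmdohe]

2 then 1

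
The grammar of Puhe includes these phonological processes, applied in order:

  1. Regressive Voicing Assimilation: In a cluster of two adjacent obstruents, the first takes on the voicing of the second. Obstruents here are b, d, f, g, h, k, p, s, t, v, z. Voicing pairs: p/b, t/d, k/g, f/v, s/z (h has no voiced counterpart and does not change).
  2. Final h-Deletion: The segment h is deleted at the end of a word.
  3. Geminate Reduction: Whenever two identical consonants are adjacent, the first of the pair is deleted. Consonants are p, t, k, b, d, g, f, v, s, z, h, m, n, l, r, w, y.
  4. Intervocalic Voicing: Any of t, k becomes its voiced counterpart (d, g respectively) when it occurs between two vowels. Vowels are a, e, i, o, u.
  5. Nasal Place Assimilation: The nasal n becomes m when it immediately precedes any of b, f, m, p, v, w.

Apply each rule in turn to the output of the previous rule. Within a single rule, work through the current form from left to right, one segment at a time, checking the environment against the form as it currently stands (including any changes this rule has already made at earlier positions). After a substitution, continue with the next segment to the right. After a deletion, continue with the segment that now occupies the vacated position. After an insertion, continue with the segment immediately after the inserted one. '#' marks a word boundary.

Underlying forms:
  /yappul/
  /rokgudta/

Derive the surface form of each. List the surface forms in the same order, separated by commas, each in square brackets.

/yappul/:
  1 Regressive Voicing Assimilation: no change — [yappul]
  2 Final h-Deletion: no change — [yappul]
  3 Geminate Reduction: [yappul] → [yapul]
  4 Intervocalic Voicing: no change — [yapul]
  5 Nasal Place Assimilation: no change — [yapul]
/rokgudta/:
  1 Regressive Voicing Assimilation: [rokgudta] → [roggutta]
  2 Final h-Deletion: no change — [roggutta]
  3 Geminate Reduction: [roggutta] → [roguta]
  4 Intervocalic Voicing: [roguta] → [roguda]
  5 Nasal Place Assimilation: no change — [roguda]

[yapul], [roguda]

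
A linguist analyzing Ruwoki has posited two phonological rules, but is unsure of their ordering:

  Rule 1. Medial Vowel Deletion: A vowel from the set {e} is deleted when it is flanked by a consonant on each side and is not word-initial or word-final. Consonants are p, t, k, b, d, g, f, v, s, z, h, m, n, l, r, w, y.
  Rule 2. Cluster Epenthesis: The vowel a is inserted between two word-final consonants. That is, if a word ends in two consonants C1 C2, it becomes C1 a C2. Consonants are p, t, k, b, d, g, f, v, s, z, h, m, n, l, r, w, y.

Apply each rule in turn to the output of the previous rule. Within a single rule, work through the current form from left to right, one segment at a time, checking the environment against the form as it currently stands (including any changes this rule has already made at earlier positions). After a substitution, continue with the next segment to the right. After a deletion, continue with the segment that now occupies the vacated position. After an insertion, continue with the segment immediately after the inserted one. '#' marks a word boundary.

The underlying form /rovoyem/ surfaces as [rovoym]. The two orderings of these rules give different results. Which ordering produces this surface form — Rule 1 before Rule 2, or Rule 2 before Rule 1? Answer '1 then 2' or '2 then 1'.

Order 1 then 2:
  1 Medial Vowel Deletion: [rovoyem] → [rovoym]
  2 Cluster Epenthesis: [rovoym] → [rovoyam]
  result: [rovoyam]
Order 2 then 1:
  2 Cluster Epenthesis: no change — [rovoyem]
  1 Medial Vowel Deletion: [rovoyem] → [rovoym]
  result: [rovoym]

2 then 1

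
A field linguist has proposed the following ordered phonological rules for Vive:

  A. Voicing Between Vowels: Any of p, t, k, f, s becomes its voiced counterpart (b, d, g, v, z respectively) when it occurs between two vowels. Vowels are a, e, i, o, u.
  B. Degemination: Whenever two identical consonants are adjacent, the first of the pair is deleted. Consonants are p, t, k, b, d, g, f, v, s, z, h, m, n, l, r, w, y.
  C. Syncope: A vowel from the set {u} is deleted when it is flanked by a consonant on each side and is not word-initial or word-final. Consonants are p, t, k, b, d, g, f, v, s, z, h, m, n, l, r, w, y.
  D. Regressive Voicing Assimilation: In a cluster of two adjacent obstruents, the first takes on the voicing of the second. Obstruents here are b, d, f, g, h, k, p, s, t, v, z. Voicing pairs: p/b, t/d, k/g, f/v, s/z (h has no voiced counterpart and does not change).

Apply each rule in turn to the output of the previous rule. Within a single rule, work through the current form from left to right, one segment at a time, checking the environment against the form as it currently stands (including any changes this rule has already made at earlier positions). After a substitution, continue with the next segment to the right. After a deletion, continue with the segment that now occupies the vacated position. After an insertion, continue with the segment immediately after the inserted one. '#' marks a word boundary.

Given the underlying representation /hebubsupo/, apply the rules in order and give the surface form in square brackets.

A Voicing Between Vowels: [hebubsupo] → [hebubsubo]
B Degemination: no change — [hebubsubo]
C Syncope: [hebubsubo] → [hebbsbo]
D Regressive Voicing Assimilation: [hebbsbo] → [hebpzbo]

[hebpzbo]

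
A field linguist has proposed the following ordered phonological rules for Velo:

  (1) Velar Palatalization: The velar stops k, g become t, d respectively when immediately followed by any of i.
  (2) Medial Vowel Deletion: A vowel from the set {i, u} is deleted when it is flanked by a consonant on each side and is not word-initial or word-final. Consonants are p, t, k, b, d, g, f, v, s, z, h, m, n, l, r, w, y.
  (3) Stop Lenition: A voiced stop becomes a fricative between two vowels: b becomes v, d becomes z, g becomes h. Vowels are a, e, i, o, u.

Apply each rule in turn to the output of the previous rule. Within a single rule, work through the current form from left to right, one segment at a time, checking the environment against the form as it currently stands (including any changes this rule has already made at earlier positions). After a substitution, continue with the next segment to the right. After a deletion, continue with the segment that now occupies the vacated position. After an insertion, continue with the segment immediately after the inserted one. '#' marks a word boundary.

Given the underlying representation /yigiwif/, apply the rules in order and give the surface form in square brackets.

(1) Velar Palatalization: [yigiwif] → [yidiwif]
(2) Medial Vowel Deletion: [yidiwif] → [ydwf]
(3) Stop Lenition: no change — [ydwf]

[ydwf]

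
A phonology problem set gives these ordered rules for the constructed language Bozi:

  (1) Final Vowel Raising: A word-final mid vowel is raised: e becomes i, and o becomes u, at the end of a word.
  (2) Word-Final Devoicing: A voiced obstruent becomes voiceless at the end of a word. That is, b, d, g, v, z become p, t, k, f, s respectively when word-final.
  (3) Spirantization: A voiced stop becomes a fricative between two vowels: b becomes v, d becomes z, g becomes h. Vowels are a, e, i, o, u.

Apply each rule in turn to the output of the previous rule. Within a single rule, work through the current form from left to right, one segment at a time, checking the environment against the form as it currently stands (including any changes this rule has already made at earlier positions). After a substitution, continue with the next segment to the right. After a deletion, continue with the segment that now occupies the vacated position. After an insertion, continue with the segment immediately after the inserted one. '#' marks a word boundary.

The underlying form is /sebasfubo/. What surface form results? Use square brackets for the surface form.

(1) Final Vowel Raising: [sebasfubo] → [sebasfubu]
(2) Word-Final Devoicing: no change — [sebasfubu]
(3) Spirantization: [sebasfubu] → [sevasfuvu]

[sevasfuvu]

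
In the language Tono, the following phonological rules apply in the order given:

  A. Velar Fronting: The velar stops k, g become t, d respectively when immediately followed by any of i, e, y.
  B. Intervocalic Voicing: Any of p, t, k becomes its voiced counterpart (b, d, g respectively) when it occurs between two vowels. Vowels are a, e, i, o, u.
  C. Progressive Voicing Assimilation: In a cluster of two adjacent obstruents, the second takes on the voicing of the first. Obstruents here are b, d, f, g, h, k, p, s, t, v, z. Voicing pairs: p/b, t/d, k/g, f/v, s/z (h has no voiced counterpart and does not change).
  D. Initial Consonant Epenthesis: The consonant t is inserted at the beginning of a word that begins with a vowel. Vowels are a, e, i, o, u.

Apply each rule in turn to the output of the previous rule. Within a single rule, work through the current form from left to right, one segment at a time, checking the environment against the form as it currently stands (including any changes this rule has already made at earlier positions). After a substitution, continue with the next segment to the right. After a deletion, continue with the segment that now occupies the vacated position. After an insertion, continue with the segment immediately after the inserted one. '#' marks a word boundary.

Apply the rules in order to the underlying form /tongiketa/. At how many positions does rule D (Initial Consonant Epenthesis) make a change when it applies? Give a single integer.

0

A Velar Fronting: [tongiketa] → [tonditeta]
B Intervocalic Voicing: [tonditeta] → [tondideda]
C Progressive Voicing Assimilation: no change — [tondideda]
D Initial Consonant Epenthesis: no change — [tondideda]
Rule D changed 0 position(s).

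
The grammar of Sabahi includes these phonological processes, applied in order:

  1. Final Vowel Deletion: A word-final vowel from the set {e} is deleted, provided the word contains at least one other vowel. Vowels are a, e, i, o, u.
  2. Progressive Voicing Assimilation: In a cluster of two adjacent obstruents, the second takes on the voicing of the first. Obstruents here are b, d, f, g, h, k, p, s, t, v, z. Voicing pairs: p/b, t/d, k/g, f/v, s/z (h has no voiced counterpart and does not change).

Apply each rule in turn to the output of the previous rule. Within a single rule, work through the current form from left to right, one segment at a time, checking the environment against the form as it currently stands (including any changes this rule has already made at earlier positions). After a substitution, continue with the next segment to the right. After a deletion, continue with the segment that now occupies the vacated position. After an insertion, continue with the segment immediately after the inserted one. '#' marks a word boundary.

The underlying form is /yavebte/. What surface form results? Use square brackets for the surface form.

1 Final Vowel Deletion: [yavebte] → [yavebt]
2 Progressive Voicing Assimilation: [yavebt] → [yavebd]

[yavebd]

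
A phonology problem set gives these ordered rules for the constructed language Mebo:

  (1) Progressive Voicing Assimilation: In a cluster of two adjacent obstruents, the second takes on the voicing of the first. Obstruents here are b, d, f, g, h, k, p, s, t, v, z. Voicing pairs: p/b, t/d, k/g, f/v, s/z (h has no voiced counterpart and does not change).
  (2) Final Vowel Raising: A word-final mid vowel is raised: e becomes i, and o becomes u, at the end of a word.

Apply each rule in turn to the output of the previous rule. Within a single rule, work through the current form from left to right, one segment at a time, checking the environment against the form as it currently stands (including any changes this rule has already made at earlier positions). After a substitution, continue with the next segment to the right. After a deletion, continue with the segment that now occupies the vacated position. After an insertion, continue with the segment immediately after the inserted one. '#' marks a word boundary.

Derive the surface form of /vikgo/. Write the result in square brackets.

(1) Progressive Voicing Assimilation: [vikgo] → [vikko]
(2) Final Vowel Raising: [vikko] → [vikku]

[vikku]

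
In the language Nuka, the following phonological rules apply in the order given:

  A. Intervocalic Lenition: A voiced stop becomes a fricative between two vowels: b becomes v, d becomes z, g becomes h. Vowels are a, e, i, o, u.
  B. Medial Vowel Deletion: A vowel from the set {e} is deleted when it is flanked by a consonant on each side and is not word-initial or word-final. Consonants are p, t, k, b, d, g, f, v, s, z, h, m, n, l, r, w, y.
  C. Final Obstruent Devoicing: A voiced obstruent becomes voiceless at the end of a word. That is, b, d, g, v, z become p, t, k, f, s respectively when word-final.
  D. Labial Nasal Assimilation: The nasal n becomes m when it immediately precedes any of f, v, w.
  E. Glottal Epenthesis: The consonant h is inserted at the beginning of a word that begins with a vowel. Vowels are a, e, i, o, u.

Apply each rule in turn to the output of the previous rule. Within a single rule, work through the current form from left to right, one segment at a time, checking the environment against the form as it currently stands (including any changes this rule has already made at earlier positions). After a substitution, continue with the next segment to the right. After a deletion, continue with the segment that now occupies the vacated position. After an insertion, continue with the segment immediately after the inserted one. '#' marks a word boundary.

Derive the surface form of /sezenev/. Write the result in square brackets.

A Intervocalic Lenition: no change — [sezenev]
B Medial Vowel Deletion: [sezenev] → [sznv]
C Final Obstruent Devoicing: [sznv] → [sznf]
D Labial Nasal Assimilation: [sznf] → [szmf]
E Glottal Epenthesis: no change — [szmf]

[szmf]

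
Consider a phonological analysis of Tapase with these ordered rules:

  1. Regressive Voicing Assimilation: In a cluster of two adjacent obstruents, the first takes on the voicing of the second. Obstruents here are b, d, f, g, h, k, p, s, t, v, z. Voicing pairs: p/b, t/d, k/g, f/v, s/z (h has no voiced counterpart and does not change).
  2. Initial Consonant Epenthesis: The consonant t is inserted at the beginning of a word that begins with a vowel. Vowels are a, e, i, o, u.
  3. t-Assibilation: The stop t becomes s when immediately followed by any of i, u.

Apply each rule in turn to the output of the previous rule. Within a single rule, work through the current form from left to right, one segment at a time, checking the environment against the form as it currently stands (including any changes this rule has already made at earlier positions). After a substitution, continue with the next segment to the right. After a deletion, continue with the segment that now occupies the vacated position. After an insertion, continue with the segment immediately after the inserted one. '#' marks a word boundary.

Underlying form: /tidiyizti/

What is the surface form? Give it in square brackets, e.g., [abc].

1 Regressive Voicing Assimilation: [tidiyizti] → [tidiyisti]
2 Initial Consonant Epenthesis: no change — [tidiyisti]
3 t-Assibilation: [tidiyisti] → [sidiyissi]

[sidiyissi]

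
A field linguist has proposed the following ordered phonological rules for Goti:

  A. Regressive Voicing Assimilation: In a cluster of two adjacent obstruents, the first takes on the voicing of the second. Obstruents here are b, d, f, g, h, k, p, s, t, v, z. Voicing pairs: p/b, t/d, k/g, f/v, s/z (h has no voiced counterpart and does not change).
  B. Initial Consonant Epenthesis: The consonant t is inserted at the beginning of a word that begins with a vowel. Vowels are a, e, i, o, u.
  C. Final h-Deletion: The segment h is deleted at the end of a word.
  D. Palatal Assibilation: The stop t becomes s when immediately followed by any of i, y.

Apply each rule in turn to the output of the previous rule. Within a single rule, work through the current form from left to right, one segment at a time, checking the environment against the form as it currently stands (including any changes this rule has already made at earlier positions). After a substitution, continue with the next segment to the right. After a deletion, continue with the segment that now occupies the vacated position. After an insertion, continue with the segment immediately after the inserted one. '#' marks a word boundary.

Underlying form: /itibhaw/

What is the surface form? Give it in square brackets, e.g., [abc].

A Regressive Voicing Assimilation: [itibhaw] → [itiphaw]
B Initial Consonant Epenthesis: [itiphaw] → [titiphaw]
C Final h-Deletion: no change — [titiphaw]
D Palatal Assibilation: [titiphaw] → [sisiphaw]

[sisiphaw]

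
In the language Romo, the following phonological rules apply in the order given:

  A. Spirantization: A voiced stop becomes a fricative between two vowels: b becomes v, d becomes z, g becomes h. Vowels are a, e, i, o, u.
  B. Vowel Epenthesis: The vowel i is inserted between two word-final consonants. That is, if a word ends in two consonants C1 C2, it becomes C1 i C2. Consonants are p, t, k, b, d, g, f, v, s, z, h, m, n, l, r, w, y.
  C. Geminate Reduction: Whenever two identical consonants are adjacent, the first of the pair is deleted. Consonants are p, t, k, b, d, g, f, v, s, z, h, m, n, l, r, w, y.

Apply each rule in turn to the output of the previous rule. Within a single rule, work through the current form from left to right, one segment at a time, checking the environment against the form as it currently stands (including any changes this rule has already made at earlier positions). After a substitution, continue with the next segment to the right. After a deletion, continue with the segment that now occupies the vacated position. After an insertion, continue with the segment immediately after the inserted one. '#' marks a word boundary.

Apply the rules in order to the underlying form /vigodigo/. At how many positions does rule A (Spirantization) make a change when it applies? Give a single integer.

A Spirantization: [vigodigo] → [vihoziho]
B Vowel Epenthesis: no change — [vihoziho]
C Geminate Reduction: no change — [vihoziho]
Rule A changed 3 position(s).

3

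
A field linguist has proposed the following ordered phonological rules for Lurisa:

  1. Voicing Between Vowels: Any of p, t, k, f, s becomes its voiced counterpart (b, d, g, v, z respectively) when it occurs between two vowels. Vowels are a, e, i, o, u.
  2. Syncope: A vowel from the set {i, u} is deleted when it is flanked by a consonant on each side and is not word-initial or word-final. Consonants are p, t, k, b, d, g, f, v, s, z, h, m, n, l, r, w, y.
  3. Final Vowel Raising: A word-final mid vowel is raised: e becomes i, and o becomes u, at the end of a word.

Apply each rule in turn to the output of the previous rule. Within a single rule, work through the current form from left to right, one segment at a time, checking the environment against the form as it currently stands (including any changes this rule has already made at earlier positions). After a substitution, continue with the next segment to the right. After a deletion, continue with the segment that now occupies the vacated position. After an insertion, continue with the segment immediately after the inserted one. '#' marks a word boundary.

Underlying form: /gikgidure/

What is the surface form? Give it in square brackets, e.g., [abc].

[gkgdri]

1 Voicing Between Vowels: no change — [gikgidure]
2 Syncope: [gikgidure] → [gkgdre]
3 Final Vowel Raising: [gkgdre] → [gkgdri]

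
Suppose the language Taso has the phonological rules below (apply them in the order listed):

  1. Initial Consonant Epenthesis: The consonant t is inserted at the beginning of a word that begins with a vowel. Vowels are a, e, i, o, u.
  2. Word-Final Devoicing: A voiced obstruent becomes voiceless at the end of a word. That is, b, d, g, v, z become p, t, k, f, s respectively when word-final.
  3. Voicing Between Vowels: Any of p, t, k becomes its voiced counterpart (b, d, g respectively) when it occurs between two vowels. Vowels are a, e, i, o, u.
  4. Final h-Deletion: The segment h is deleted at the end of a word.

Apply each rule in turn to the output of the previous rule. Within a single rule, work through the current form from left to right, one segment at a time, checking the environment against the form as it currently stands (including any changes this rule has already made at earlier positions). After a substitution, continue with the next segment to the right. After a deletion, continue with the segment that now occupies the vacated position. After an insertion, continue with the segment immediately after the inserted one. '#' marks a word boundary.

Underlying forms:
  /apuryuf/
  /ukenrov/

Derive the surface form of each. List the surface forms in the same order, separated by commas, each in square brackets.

/apuryuf/:
  1 Initial Consonant Epenthesis: [apuryuf] → [tapuryuf]
  2 Word-Final Devoicing: no change — [tapuryuf]
  3 Voicing Between Vowels: [tapuryuf] → [taburyuf]
  4 Final h-Deletion: no change — [taburyuf]
/ukenrov/:
  1 Initial Consonant Epenthesis: [ukenrov] → [tukenrov]
  2 Word-Final Devoicing: [tukenrov] → [tukenrof]
  3 Voicing Between Vowels: [tukenrof] → [tugenrof]
  4 Final h-Deletion: no change — [tugenrof]

[taburyuf], [tugenrof]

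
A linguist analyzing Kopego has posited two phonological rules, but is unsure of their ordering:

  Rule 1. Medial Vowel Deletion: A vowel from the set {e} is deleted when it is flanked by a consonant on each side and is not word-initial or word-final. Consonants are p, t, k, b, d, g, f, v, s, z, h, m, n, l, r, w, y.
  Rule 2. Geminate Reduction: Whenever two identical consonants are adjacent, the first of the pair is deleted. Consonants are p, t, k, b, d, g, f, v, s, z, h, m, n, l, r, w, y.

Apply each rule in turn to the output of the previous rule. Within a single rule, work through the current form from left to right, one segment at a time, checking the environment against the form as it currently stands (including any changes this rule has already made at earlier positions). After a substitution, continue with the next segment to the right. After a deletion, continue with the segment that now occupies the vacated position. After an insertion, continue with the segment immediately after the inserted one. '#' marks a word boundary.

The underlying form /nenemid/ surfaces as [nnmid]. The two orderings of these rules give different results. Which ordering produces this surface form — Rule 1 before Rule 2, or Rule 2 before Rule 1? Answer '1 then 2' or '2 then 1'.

2 then 1

Order 1 then 2:
  1 Medial Vowel Deletion: [nenemid] → [nnmid]
  2 Geminate Reduction: [nnmid] → [nmid]
  result: [nmid]
Order 2 then 1:
  2 Geminate Reduction: no change — [nenemid]
  1 Medial Vowel Deletion: [nenemid] → [nnmid]
  result: [nnmid]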